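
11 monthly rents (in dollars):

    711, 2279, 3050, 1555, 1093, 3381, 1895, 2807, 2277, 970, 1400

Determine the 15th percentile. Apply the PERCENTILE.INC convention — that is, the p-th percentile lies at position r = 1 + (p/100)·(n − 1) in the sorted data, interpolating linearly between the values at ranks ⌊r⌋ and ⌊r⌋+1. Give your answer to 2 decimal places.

Sorted: 711, 970, 1093, 1400, 1555, 1895, 2277, 2279, 2807, 3050, 3381.
n = 11.
r = 1 + (15/100)·(11 − 1) = 1 + 1.5 = 2.5.
Rank 2 is 970 and rank 3 is 1093.
Interpolate: 970 + 0.5·(1093 − 970) = 970 + 0.5·123 = 1031.5.

1031.50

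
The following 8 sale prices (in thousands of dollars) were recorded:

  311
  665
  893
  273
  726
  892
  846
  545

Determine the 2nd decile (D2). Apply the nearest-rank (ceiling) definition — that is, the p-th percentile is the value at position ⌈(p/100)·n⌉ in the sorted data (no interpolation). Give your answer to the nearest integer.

311

Sorted: 273, 311, 545, 665, 726, 846, 892, 893.
n = 8.
Position = ⌈20/100 · 8⌉ = ⌈1.6⌉ = 2.
The value at rank 2 is 311.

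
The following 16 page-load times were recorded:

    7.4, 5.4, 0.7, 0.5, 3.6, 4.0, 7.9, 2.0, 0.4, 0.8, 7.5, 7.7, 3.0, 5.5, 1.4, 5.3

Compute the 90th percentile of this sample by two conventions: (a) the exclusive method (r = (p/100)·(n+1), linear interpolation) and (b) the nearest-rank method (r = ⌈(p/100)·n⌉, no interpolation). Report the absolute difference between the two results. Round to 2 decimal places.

0.06

Sorted: 0.4, 0.5, 0.7, 0.8, 1.4, 2.0, 3.0, 3.6, 4.0, 5.3, 5.4, 5.5, 7.4, 7.5, 7.7, 7.9.
n = 16.
(a) r = 15.3; between ranks 15 (7.7) and 16 (7.9): 7.76.
(b) the nearest-rank method: rank 15 → 7.7.
|7.76 − 7.7| = 0.06.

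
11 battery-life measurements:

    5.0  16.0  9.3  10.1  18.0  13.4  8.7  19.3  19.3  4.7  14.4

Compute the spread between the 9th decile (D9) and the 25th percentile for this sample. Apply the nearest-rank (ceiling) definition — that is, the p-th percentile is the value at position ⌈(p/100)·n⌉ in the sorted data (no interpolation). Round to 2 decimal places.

Sorted: 4.7, 5.0, 8.7, 9.3, 10.1, 13.4, 14.4, 16.0, 18.0, 19.3, 19.3.
n = 11.
P25: rank ⌈25/100·11⌉ = 3 → 8.7.
P90: rank ⌈90/100·11⌉ = 10 → 19.3.
Difference: 19.3 − 8.7 = 10.6.

10.60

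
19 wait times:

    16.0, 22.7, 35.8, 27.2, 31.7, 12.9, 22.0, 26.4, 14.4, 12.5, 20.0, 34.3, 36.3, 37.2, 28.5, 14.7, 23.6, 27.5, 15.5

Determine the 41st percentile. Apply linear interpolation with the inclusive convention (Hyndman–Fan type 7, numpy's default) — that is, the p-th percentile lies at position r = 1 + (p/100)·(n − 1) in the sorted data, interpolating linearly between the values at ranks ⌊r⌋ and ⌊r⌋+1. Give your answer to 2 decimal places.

Sorted: 12.5, 12.9, 14.4, 14.7, 15.5, 16.0, 20.0, 22.0, 22.7, 23.6, 26.4, 27.2, 27.5, 28.5, 31.7, 34.3, 35.8, 36.3, 37.2.
n = 19.
r = 1 + (41/100)·(19 − 1) = 1 + 7.38 = 8.38.
Rank 8 is 22.0 and rank 9 is 22.7.
Interpolate: 22.0 + 0.38·(22.7 − 22.0) = 22.0 + 0.38·0.7 = 22.266.

22.27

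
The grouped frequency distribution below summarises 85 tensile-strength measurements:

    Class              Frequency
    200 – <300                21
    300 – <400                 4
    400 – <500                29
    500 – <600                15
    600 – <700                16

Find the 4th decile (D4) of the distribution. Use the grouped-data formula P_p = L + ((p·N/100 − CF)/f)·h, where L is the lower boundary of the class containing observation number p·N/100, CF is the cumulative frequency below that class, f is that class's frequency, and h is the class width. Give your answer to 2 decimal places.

N = 85; target position k = 40/100 · 85 = 34.
Cumulative frequencies: 21, 25, 54, 69, 85.
Observation 34 falls in the class 400 – <500.
L = 400, CF = 25, f = 29, h = 100.
P40 = 400 + ((34 − 25)/29)·100 = 400 + 31.0345 = 431.034.

431.03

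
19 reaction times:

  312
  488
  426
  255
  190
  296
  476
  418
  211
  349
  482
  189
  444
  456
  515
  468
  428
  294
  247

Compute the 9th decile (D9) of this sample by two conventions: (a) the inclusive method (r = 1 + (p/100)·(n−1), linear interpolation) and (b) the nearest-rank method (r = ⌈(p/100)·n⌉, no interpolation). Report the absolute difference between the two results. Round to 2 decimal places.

4.80

Sorted: 189, 190, 211, 247, 255, 294, 296, 312, 349, 418, 426, 428, 444, 456, 468, 476, 482, 488, 515.
n = 19.
(a) r = 17.2; between ranks 17 (482) and 18 (488): 483.2.
(b) the nearest-rank method: rank 18 → 488.
|483.2 − 488| = 4.8.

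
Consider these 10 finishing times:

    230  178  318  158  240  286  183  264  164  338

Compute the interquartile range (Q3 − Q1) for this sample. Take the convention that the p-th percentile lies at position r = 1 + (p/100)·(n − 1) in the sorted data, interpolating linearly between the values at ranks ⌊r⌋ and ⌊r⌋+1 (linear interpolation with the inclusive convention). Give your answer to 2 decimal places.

101.25

Sorted: 158, 164, 178, 183, 230, 240, 264, 286, 318, 338.
n = 10.
P25: r = 3.25; ranks 3–4 are 178, 183; interpolating gives 179.25.
P75: r = 7.75; ranks 7–8 are 264, 286; interpolating gives 280.5.
Difference: 280.5 − 179.25 = 101.25.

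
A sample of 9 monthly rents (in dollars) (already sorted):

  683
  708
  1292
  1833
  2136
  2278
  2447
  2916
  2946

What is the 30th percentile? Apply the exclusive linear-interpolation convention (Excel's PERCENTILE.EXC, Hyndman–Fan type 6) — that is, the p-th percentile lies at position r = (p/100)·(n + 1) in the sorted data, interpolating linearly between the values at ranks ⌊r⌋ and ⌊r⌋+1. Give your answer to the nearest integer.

1292

n = 9.
r = (30/100)·(9 + 1) = 3.
r is an integer, so P30 is the value at rank 3: 1292.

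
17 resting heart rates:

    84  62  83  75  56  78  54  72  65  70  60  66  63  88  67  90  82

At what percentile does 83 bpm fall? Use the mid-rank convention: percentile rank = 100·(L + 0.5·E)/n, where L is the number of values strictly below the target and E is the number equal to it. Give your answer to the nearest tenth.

79.4

Sorted: 54, 56, 60, 62, 63, 65, 66, 67, 70, 72, 75, 78, 82, 83, 84, 88, 90.
Count below 83: L = 13; count equal: E = 1; n = 17.
Percentile rank = 100·(13 + 0.5·1)/17 = 100·13.5/17 = 79.41.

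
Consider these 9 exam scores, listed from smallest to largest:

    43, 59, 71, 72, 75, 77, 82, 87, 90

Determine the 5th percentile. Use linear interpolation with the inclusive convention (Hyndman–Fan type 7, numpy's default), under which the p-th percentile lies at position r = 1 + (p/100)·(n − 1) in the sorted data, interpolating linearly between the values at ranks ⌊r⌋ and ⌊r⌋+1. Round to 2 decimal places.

n = 9.
r = 1 + (5/100)·(9 − 1) = 1 + 0.4 = 1.4.
Rank 1 is 43 and rank 2 is 59.
Interpolate: 43 + 0.4·(59 − 43) = 43 + 0.4·16 = 49.4.

49.40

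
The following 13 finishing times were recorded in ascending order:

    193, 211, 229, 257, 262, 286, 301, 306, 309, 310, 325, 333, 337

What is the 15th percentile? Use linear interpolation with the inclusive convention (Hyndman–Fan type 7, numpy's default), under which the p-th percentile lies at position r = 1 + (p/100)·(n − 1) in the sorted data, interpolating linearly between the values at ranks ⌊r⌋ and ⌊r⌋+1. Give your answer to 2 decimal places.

n = 13.
r = 1 + (15/100)·(13 − 1) = 1 + 1.8 = 2.8.
Rank 2 is 211 and rank 3 is 229.
Interpolate: 211 + 0.8·(229 − 211) = 211 + 0.8·18 = 225.4.

225.40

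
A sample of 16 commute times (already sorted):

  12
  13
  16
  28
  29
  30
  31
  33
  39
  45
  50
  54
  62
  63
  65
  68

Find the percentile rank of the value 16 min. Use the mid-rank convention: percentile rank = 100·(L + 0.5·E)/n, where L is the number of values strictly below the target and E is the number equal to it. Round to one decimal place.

15.6

Count below 16: L = 2; count equal: E = 1; n = 16.
Percentile rank = 100·(2 + 0.5·1)/16 = 100·2.5/16 = 15.62.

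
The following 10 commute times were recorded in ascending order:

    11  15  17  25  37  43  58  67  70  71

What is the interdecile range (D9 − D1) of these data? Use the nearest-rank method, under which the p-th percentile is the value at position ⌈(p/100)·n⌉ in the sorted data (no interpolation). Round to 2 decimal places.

n = 10.
P10: rank ⌈10/100·10⌉ = 1 → 11.
P90: rank ⌈90/100·10⌉ = 9 → 70.
Difference: 70 − 11 = 59.

59.00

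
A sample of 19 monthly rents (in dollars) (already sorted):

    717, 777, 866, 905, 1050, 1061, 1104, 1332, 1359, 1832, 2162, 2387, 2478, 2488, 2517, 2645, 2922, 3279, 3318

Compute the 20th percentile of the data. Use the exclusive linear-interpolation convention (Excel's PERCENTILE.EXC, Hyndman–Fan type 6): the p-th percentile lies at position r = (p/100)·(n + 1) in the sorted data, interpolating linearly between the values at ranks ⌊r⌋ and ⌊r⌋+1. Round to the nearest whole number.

n = 19.
r = (20/100)·(19 + 1) = 4.
r is an integer, so P20 is the value at rank 4: 905.

905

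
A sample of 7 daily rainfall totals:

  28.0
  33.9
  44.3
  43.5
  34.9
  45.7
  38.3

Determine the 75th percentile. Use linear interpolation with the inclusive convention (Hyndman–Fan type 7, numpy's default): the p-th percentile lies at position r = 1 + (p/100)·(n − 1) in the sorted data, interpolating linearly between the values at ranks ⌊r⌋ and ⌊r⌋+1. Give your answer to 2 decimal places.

Sorted: 28.0, 33.9, 34.9, 38.3, 43.5, 44.3, 45.7.
n = 7.
r = 1 + (75/100)·(7 − 1) = 1 + 4.5 = 5.5.
Rank 5 is 43.5 and rank 6 is 44.3.
Interpolate: 43.5 + 0.5·(44.3 − 43.5) = 43.5 + 0.5·0.8 = 43.9.

43.90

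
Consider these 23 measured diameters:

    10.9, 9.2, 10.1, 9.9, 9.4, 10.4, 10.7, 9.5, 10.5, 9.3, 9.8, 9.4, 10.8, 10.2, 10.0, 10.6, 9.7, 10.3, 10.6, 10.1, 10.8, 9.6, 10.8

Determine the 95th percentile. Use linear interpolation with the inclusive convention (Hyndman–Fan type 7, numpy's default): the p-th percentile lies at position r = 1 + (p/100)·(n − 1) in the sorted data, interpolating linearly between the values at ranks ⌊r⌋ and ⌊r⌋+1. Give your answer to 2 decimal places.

10.80

Sorted: 9.2, 9.3, 9.4, 9.4, 9.5, 9.6, 9.7, 9.8, 9.9, 10.0, 10.1, 10.1, 10.2, 10.3, 10.4, 10.5, 10.6, 10.6, 10.7, 10.8, 10.8, 10.8, 10.9.
n = 23.
r = 1 + (95/100)·(23 − 1) = 1 + 20.9 = 21.9.
Rank 21 is 10.8 and rank 22 is 10.8.
Interpolate: 10.8 + 0.9·(10.8 − 10.8) = 10.8 + 0.9·0 = 10.8.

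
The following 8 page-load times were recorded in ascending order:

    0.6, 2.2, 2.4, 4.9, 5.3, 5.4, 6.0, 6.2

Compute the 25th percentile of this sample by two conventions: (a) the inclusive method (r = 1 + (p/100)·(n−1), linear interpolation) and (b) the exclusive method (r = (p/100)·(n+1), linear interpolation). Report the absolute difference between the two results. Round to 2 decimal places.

0.10

n = 8.
(a) r = 2.75; between ranks 2 (2.2) and 3 (2.4): 2.35.
(b) r = 2.25; between ranks 2 (2.2) and 3 (2.4): 2.25.
|2.35 − 2.25| = 0.1.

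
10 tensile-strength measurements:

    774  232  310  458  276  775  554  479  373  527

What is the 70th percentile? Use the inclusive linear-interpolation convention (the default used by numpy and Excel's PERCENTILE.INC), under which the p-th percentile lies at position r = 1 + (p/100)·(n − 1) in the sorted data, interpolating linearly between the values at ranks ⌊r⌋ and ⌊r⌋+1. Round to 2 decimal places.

Sorted: 232, 276, 310, 373, 458, 479, 527, 554, 774, 775.
n = 10.
r = 1 + (70/100)·(10 − 1) = 1 + 6.3 = 7.3.
Rank 7 is 527 and rank 8 is 554.
Interpolate: 527 + 0.3·(554 − 527) = 527 + 0.3·27 = 535.1.

535.10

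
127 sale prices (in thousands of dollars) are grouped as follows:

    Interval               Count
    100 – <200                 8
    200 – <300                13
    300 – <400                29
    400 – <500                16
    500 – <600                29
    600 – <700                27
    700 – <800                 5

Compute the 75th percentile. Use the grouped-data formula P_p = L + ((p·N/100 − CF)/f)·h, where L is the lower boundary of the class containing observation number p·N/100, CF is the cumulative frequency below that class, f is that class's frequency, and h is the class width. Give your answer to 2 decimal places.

N = 127; target position k = 75/100 · 127 = 95.25.
Cumulative frequencies: 8, 21, 50, 66, 95, 122, 127.
Observation 95.25 falls in the class 600 – <700.
L = 600, CF = 95, f = 27, h = 100.
P75 = 600 + ((95.25 − 95)/27)·100 = 600 + 0.925926 = 600.926.

600.93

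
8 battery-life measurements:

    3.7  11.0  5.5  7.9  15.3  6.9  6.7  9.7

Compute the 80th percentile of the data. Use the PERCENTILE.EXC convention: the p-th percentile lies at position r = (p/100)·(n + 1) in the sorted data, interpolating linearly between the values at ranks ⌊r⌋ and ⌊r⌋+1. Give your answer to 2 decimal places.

Sorted: 3.7, 5.5, 6.7, 6.9, 7.9, 9.7, 11.0, 15.3.
n = 8.
r = (80/100)·(8 + 1) = 7.2.
Rank 7 is 11.0 and rank 8 is 15.3.
Interpolate: 11.0 + 0.2·(15.3 − 11.0) = 11.0 + 0.2·4.3 = 11.86.

11.86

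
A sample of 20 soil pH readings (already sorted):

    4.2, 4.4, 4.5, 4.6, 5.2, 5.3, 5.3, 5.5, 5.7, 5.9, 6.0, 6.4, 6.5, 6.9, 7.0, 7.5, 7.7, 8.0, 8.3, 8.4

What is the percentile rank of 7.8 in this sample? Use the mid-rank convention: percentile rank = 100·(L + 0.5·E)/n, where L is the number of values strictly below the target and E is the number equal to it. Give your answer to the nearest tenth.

Count below 7.8: L = 17; count equal: E = 0; n = 20.
Percentile rank = 100·(17 + 0.5·0)/20 = 100·17/20 = 85.

85.0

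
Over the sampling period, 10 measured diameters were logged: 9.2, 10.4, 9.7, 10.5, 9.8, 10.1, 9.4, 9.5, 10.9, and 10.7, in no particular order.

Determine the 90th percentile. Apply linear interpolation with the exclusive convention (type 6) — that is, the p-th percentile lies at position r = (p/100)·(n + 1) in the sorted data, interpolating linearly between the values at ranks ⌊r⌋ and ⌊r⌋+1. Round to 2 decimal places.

10.88

Sorted: 9.2, 9.4, 9.5, 9.7, 9.8, 10.1, 10.4, 10.5, 10.7, 10.9.
n = 10.
r = (90/100)·(10 + 1) = 9.9.
Rank 9 is 10.7 and rank 10 is 10.9.
Interpolate: 10.7 + 0.9·(10.9 − 10.7) = 10.7 + 0.9·0.2 = 10.88.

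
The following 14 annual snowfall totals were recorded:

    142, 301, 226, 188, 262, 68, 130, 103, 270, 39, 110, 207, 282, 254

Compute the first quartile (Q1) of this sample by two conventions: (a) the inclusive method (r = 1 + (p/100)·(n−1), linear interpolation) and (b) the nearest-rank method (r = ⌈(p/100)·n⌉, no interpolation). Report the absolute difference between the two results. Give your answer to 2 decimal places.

5.00

Sorted: 39, 68, 103, 110, 130, 142, 188, 207, 226, 254, 262, 270, 282, 301.
n = 14.
(a) r = 4.25; between ranks 4 (110) and 5 (130): 115.
(b) the nearest-rank method: rank 4 → 110.
|115 − 110| = 5.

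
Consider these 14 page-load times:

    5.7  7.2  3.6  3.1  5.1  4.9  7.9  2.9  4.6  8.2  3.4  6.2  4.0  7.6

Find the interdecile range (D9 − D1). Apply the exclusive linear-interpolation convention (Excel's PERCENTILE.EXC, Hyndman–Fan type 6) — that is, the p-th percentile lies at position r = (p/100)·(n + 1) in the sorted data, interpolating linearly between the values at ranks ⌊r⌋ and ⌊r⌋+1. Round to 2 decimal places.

Sorted: 2.9, 3.1, 3.4, 3.6, 4.0, 4.6, 4.9, 5.1, 5.7, 6.2, 7.2, 7.6, 7.9, 8.2.
n = 14.
P10: r = 1.5; ranks 1–2 are 2.9, 3.1; interpolating gives 3.
P90: r = 13.5; ranks 13–14 are 7.9, 8.2; interpolating gives 8.05.
Difference: 8.05 − 3 = 5.05.

5.05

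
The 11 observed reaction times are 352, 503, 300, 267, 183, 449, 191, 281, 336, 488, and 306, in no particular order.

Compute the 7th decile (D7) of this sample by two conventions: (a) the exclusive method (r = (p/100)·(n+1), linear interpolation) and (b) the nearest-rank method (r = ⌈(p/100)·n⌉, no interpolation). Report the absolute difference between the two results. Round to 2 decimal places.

38.80

Sorted: 183, 191, 267, 281, 300, 306, 336, 352, 449, 488, 503.
n = 11.
(a) r = 8.4; between ranks 8 (352) and 9 (449): 390.8.
(b) the nearest-rank method: rank 8 → 352.
|390.8 − 352| = 38.8.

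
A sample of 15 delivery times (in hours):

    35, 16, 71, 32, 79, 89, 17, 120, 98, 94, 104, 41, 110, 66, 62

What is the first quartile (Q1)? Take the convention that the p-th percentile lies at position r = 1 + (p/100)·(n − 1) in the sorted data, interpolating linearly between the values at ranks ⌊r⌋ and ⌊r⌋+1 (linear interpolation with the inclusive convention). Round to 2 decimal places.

Sorted: 16, 17, 32, 35, 41, 62, 66, 71, 79, 89, 94, 98, 104, 110, 120.
n = 15.
r = 1 + (25/100)·(15 − 1) = 1 + 3.5 = 4.5.
Rank 4 is 35 and rank 5 is 41.
Interpolate: 35 + 0.5·(41 − 35) = 35 + 0.5·6 = 38.

38.00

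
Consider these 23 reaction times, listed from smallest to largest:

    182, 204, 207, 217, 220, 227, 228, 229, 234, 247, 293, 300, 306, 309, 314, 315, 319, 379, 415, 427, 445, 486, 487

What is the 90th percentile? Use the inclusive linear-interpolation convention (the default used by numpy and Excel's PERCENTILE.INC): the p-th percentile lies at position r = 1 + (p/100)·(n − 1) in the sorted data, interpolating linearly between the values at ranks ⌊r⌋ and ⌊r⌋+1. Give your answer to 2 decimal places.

n = 23.
r = 1 + (90/100)·(23 − 1) = 1 + 19.8 = 20.8.
Rank 20 is 427 and rank 21 is 445.
Interpolate: 427 + 0.8·(445 − 427) = 427 + 0.8·18 = 441.4.

441.40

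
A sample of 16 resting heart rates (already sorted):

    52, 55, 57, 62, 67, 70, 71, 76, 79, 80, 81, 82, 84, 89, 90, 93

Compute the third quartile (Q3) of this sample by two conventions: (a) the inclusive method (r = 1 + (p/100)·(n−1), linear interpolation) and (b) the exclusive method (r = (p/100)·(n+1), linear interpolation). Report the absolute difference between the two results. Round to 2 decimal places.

n = 16.
(a) r = 12.25; between ranks 12 (82) and 13 (84): 82.5.
(b) r = 12.75; between ranks 12 (82) and 13 (84): 83.5.
|82.5 − 83.5| = 1.

1.00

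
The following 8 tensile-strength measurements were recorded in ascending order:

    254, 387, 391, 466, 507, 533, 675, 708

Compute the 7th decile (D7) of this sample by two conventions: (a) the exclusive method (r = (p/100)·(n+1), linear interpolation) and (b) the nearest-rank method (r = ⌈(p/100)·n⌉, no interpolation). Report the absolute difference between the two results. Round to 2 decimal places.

n = 8.
(a) r = 6.3; between ranks 6 (533) and 7 (675): 575.6.
(b) the nearest-rank method: rank 6 → 533.
|575.6 − 533| = 42.6.

42.60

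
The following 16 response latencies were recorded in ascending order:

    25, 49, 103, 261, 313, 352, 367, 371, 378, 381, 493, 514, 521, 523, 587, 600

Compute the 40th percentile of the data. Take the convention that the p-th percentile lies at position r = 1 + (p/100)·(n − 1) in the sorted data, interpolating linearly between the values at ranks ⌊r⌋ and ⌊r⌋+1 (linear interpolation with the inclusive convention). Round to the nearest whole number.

n = 16.
r = 1 + (40/100)·(16 − 1) = 1 + 6 = 7.
r is an integer, so P40 is the value at rank 7: 367.

367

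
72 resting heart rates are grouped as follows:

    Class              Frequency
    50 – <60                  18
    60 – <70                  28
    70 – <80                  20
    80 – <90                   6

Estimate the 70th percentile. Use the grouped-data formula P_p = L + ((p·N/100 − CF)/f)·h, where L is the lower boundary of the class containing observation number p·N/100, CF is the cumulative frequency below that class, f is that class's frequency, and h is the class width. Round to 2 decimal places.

72.20

N = 72; target position k = 70/100 · 72 = 50.4.
Cumulative frequencies: 18, 46, 66, 72.
Observation 50.4 falls in the class 70 – <80.
L = 70, CF = 46, f = 20, h = 10.
P70 = 70 + ((50.4 − 46)/20)·10 = 70 + 2.2 = 72.2.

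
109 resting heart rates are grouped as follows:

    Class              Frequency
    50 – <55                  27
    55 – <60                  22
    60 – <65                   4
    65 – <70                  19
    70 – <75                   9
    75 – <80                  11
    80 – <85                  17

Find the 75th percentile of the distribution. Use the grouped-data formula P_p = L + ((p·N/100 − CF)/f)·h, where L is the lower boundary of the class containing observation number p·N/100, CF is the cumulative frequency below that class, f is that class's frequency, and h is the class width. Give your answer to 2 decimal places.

N = 109; target position k = 75/100 · 109 = 81.75.
Cumulative frequencies: 27, 49, 53, 72, 81, 92, 109.
Observation 81.75 falls in the class 75 – <80.
L = 75, CF = 81, f = 11, h = 5.
P75 = 75 + ((81.75 − 81)/11)·5 = 75 + 0.340909 = 75.3409.

75.34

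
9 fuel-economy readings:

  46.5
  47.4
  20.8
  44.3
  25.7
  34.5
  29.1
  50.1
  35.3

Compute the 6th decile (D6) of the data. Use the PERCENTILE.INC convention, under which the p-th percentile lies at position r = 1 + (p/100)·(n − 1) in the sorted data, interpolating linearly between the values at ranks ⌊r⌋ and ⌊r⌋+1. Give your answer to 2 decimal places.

42.50

Sorted: 20.8, 25.7, 29.1, 34.5, 35.3, 44.3, 46.5, 47.4, 50.1.
n = 9.
r = 1 + (60/100)·(9 − 1) = 1 + 4.8 = 5.8.
Rank 5 is 35.3 and rank 6 is 44.3.
Interpolate: 35.3 + 0.8·(44.3 − 35.3) = 35.3 + 0.8·9 = 42.5.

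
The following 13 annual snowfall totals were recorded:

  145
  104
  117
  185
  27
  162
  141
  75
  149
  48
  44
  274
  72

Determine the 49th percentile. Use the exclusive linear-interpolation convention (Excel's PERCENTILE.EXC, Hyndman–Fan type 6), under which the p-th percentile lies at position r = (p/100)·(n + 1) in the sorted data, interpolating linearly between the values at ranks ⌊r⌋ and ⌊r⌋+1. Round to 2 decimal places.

115.18

Sorted: 27, 44, 48, 72, 75, 104, 117, 141, 145, 149, 162, 185, 274.
n = 13.
r = (49/100)·(13 + 1) = 6.86.
Rank 6 is 104 and rank 7 is 117.
Interpolate: 104 + 0.86·(117 − 104) = 104 + 0.86·13 = 115.18.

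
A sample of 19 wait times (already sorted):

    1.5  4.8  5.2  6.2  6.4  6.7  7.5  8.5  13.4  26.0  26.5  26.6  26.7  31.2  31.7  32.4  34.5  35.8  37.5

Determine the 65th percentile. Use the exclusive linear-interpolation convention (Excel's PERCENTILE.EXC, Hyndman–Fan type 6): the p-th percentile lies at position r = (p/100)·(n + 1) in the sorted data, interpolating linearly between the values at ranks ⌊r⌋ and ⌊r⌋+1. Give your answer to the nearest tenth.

26.7

n = 19.
r = (65/100)·(19 + 1) = 13.
r is an integer, so P65 is the value at rank 13: 26.7.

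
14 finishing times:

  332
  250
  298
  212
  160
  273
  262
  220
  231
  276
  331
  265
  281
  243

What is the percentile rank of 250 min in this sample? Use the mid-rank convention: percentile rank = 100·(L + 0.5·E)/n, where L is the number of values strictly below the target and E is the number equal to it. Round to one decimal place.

Sorted: 160, 212, 220, 231, 243, 250, 262, 265, 273, 276, 281, 298, 331, 332.
Count below 250: L = 5; count equal: E = 1; n = 14.
Percentile rank = 100·(5 + 0.5·1)/14 = 100·5.5/14 = 39.29.

39.3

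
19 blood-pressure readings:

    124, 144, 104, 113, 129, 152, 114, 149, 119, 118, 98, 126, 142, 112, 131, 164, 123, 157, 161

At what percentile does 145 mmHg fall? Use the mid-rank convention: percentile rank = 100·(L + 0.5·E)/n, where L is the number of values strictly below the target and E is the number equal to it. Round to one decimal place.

73.7

Sorted: 98, 104, 112, 113, 114, 118, 119, 123, 124, 126, 129, 131, 142, 144, 149, 152, 157, 161, 164.
Count below 145: L = 14; count equal: E = 0; n = 19.
Percentile rank = 100·(14 + 0.5·0)/19 = 100·14/19 = 73.68.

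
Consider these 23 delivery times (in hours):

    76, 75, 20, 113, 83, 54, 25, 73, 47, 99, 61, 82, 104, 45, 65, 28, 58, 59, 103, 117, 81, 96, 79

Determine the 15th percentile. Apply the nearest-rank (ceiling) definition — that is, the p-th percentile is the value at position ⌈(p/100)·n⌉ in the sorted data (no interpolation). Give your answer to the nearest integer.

45

Sorted: 20, 25, 28, 45, 47, 54, 58, 59, 61, 65, 73, 75, 76, 79, 81, 82, 83, 96, 99, 103, 104, 113, 117.
n = 23.
Position = ⌈15/100 · 23⌉ = ⌈3.45⌉ = 4.
The value at rank 4 is 45.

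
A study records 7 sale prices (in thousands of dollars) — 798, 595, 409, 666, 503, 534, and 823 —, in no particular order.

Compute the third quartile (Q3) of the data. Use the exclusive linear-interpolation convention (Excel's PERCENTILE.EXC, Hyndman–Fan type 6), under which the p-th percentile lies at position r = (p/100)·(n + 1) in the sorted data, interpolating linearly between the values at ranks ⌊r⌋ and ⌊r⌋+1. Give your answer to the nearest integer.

Sorted: 409, 503, 534, 595, 666, 798, 823.
n = 7.
r = (75/100)·(7 + 1) = 6.
r is an integer, so P75 is the value at rank 6: 798.

798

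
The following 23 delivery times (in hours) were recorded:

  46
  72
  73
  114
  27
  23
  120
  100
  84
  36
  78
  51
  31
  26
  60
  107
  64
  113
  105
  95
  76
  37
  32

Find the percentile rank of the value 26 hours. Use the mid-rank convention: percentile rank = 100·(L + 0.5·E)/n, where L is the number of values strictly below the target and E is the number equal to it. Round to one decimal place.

Sorted: 23, 26, 27, 31, 32, 36, 37, 46, 51, 60, 64, 72, 73, 76, 78, 84, 95, 100, 105, 107, 113, 114, 120.
Count below 26: L = 1; count equal: E = 1; n = 23.
Percentile rank = 100·(1 + 0.5·1)/23 = 100·1.5/23 = 6.522.

6.5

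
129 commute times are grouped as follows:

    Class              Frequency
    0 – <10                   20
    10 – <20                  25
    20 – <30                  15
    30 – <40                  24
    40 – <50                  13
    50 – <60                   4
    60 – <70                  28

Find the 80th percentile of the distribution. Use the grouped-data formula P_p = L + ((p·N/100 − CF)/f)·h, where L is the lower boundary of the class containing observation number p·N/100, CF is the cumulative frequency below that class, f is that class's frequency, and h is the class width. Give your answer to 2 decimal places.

60.79

N = 129; target position k = 80/100 · 129 = 103.2.
Cumulative frequencies: 20, 45, 60, 84, 97, 101, 129.
Observation 103.2 falls in the class 60 – <70.
L = 60, CF = 101, f = 28, h = 10.
P80 = 60 + ((103.2 − 101)/28)·10 = 60 + 0.785714 = 60.7857.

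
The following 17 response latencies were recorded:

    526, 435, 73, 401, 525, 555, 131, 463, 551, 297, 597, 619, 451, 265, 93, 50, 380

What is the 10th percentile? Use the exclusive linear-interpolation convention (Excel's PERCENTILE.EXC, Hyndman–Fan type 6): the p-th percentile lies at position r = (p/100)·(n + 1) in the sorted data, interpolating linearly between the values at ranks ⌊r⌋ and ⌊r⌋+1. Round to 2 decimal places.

Sorted: 50, 73, 93, 131, 265, 297, 380, 401, 435, 451, 463, 525, 526, 551, 555, 597, 619.
n = 17.
r = (10/100)·(17 + 1) = 1.8.
Rank 1 is 50 and rank 2 is 73.
Interpolate: 50 + 0.8·(73 − 50) = 50 + 0.8·23 = 68.4.

68.40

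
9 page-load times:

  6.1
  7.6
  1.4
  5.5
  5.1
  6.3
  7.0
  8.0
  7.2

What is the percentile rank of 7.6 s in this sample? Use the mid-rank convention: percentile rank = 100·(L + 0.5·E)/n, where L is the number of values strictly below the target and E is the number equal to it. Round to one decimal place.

Sorted: 1.4, 5.1, 5.5, 6.1, 6.3, 7.0, 7.2, 7.6, 8.0.
Count below 7.6: L = 7; count equal: E = 1; n = 9.
Percentile rank = 100·(7 + 0.5·1)/9 = 100·7.5/9 = 83.33.

83.3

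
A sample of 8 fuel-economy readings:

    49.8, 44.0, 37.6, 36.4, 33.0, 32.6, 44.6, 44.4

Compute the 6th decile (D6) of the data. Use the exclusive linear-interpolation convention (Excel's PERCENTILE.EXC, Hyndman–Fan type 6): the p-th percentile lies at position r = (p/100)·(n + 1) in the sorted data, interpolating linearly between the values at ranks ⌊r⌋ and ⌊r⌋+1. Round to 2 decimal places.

Sorted: 32.6, 33.0, 36.4, 37.6, 44.0, 44.4, 44.6, 49.8.
n = 8.
r = (60/100)·(8 + 1) = 5.4.
Rank 5 is 44.0 and rank 6 is 44.4.
Interpolate: 44.0 + 0.4·(44.4 − 44.0) = 44.0 + 0.4·0.4 = 44.16.

44.16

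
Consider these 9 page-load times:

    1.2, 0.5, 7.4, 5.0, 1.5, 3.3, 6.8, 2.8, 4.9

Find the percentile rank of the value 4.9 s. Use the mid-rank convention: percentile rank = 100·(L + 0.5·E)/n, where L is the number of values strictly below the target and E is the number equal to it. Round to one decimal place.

Sorted: 0.5, 1.2, 1.5, 2.8, 3.3, 4.9, 5.0, 6.8, 7.4.
Count below 4.9: L = 5; count equal: E = 1; n = 9.
Percentile rank = 100·(5 + 0.5·1)/9 = 100·5.5/9 = 61.11.

61.1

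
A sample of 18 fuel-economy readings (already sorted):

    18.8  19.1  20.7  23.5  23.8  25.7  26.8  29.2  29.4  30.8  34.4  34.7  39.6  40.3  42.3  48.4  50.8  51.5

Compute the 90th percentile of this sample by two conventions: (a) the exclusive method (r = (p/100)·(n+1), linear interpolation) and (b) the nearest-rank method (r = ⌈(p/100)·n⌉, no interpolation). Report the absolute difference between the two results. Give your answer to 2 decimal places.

n = 18.
(a) r = 17.1; between ranks 17 (50.8) and 18 (51.5): 50.87.
(b) the nearest-rank method: rank 17 → 50.8.
|50.87 − 50.8| = 0.07.

0.07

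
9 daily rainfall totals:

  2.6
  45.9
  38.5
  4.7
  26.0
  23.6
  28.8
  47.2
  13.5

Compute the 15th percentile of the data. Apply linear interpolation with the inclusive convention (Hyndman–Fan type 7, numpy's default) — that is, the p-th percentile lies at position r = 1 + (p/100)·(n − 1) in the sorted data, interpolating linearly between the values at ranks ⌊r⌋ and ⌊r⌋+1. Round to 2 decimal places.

6.46

Sorted: 2.6, 4.7, 13.5, 23.6, 26.0, 28.8, 38.5, 45.9, 47.2.
n = 9.
r = 1 + (15/100)·(9 − 1) = 1 + 1.2 = 2.2.
Rank 2 is 4.7 and rank 3 is 13.5.
Interpolate: 4.7 + 0.2·(13.5 − 4.7) = 4.7 + 0.2·8.8 = 6.46.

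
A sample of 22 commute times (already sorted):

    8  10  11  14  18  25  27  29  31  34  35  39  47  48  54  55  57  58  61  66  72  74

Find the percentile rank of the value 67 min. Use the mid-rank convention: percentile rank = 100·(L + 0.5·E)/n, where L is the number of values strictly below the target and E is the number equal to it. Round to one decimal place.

Count below 67: L = 20; count equal: E = 0; n = 22.
Percentile rank = 100·(20 + 0.5·0)/22 = 100·20/22 = 90.91.

90.9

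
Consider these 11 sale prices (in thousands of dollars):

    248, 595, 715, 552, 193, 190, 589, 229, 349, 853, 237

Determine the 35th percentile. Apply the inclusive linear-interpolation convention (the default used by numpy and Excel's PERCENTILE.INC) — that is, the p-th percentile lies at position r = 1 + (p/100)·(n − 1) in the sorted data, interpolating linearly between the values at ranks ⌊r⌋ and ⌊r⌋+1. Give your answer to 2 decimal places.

242.50

Sorted: 190, 193, 229, 237, 248, 349, 552, 589, 595, 715, 853.
n = 11.
r = 1 + (35/100)·(11 − 1) = 1 + 3.5 = 4.5.
Rank 4 is 237 and rank 5 is 248.
Interpolate: 237 + 0.5·(248 − 237) = 237 + 0.5·11 = 242.5.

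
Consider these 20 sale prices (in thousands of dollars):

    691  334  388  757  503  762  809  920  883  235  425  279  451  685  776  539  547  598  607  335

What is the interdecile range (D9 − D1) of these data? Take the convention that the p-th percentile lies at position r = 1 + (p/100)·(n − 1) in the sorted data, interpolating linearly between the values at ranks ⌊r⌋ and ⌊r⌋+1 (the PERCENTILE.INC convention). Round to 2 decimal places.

Sorted: 235, 279, 334, 335, 388, 425, 451, 503, 539, 547, 598, 607, 685, 691, 757, 762, 776, 809, 883, 920.
n = 20.
P10: r = 2.9; ranks 2–3 are 279, 334; interpolating gives 328.5.
P90: r = 18.1; ranks 18–19 are 809, 883; interpolating gives 816.4.
Difference: 816.4 − 328.5 = 487.9.

487.90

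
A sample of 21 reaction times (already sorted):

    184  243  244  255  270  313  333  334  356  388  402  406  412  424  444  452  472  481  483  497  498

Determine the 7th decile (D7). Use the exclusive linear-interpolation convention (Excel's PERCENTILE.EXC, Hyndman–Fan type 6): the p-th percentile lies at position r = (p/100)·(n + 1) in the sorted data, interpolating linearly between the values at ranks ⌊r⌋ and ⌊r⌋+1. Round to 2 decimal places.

447.20

n = 21.
r = (70/100)·(21 + 1) = 15.4.
Rank 15 is 444 and rank 16 is 452.
Interpolate: 444 + 0.4·(452 − 444) = 444 + 0.4·8 = 447.2.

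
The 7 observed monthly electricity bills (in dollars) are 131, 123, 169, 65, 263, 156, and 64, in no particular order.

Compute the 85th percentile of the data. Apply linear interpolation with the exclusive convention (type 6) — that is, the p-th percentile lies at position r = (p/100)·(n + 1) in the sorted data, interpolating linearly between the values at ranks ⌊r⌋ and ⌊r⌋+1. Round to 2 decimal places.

Sorted: 64, 65, 123, 131, 156, 169, 263.
n = 7.
r = (85/100)·(7 + 1) = 6.8.
Rank 6 is 169 and rank 7 is 263.
Interpolate: 169 + 0.8·(263 − 169) = 169 + 0.8·94 = 244.2.

244.20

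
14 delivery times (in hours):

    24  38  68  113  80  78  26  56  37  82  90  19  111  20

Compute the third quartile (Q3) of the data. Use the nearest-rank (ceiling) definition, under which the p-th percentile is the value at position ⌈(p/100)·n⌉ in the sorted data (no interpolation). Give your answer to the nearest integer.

Sorted: 19, 20, 24, 26, 37, 38, 56, 68, 78, 80, 82, 90, 111, 113.
n = 14.
Position = ⌈75/100 · 14⌉ = ⌈10.5⌉ = 11.
The value at rank 11 is 82.

82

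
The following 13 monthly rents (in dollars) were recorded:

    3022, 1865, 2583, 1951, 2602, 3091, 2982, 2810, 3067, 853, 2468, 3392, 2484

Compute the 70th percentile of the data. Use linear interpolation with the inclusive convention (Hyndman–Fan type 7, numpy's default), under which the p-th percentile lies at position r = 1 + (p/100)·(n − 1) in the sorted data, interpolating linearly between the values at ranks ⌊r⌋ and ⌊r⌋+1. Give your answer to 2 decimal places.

Sorted: 853, 1865, 1951, 2468, 2484, 2583, 2602, 2810, 2982, 3022, 3067, 3091, 3392.
n = 13.
r = 1 + (70/100)·(13 − 1) = 1 + 8.4 = 9.4.
Rank 9 is 2982 and rank 10 is 3022.
Interpolate: 2982 + 0.4·(3022 − 2982) = 2982 + 0.4·40 = 2998.

2998.00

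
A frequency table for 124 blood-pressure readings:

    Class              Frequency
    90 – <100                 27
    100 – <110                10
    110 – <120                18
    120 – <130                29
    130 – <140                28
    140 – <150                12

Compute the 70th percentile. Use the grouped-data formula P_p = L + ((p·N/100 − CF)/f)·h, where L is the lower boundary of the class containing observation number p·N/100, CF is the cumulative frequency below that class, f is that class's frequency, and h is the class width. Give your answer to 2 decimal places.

N = 124; target position k = 70/100 · 124 = 86.8.
Cumulative frequencies: 27, 37, 55, 84, 112, 124.
Observation 86.8 falls in the class 130 – <140.
L = 130, CF = 84, f = 28, h = 10.
P70 = 130 + ((86.8 − 84)/28)·10 = 130 + 1 = 131.

131.00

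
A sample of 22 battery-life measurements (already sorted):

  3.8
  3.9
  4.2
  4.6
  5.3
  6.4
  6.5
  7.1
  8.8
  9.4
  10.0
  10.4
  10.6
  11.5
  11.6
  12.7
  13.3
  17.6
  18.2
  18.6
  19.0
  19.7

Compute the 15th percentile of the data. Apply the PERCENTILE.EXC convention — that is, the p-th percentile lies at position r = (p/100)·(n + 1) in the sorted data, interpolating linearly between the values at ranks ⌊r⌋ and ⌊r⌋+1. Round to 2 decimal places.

4.38

n = 22.
r = (15/100)·(22 + 1) = 3.45.
Rank 3 is 4.2 and rank 4 is 4.6.
Interpolate: 4.2 + 0.45·(4.6 − 4.2) = 4.2 + 0.45·0.4 = 4.38.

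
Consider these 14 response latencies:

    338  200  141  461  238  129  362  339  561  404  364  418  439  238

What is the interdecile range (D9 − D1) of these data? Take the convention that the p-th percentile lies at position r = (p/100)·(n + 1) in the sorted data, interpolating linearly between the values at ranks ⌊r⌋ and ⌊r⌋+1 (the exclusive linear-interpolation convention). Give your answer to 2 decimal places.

376.00

Sorted: 129, 141, 200, 238, 238, 338, 339, 362, 364, 404, 418, 439, 461, 561.
n = 14.
P10: r = 1.5; ranks 1–2 are 129, 141; interpolating gives 135.
P90: r = 13.5; ranks 13–14 are 461, 561; interpolating gives 511.
Difference: 511 − 135 = 376.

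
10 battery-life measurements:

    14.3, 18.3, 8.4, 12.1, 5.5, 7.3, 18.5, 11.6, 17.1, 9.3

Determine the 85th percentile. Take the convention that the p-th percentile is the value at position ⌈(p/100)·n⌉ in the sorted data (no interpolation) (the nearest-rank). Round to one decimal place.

18.3

Sorted: 5.5, 7.3, 8.4, 9.3, 11.6, 12.1, 14.3, 17.1, 18.3, 18.5.
n = 10.
Position = ⌈85/100 · 10⌉ = ⌈8.5⌉ = 9.
The value at rank 9 is 18.3.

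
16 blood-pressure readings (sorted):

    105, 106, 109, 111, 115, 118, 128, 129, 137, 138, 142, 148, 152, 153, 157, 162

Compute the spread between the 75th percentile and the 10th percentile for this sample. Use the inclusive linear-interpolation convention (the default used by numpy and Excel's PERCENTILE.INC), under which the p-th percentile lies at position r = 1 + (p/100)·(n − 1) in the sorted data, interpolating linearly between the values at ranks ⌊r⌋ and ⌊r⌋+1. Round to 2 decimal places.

n = 16.
P10: r = 2.5; ranks 2–3 are 106, 109; interpolating gives 107.5.
P75: r = 12.25; ranks 12–13 are 148, 152; interpolating gives 149.
Difference: 149 − 107.5 = 41.5.

41.50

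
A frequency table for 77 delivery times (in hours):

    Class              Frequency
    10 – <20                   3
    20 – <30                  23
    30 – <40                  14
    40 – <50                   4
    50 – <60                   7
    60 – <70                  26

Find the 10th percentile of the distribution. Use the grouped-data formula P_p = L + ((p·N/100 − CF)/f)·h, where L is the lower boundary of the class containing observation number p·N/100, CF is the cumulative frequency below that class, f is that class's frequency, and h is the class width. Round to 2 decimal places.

N = 77; target position k = 10/100 · 77 = 7.7.
Cumulative frequencies: 3, 26, 40, 44, 51, 77.
Observation 7.7 falls in the class 20 – <30.
L = 20, CF = 3, f = 23, h = 10.
P10 = 20 + ((7.7 − 3)/23)·10 = 20 + 2.04348 = 22.0435.

22.04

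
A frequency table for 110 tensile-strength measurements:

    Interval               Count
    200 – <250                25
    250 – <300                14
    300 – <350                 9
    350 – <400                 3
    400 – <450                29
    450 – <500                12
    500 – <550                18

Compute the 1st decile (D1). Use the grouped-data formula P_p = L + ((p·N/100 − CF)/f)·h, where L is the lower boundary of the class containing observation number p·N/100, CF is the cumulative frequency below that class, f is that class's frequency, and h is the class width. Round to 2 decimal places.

N = 110; target position k = 10/100 · 110 = 11.
Cumulative frequencies: 25, 39, 48, 51, 80, 92, 110.
Observation 11 falls in the class 200 – <250.
L = 200, CF = 0, f = 25, h = 50.
P10 = 200 + ((11 − 0)/25)·50 = 200 + 22 = 222.

222.00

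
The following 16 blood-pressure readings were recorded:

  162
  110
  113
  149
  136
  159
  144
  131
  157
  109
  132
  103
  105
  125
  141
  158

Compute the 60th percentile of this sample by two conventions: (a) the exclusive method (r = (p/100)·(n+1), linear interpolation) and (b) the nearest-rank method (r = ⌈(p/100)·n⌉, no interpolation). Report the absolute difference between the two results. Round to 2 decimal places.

0.60

Sorted: 103, 105, 109, 110, 113, 125, 131, 132, 136, 141, 144, 149, 157, 158, 159, 162.
n = 16.
(a) r = 10.2; between ranks 10 (141) and 11 (144): 141.6.
(b) the nearest-rank method: rank 10 → 141.
|141.6 − 141| = 0.6.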